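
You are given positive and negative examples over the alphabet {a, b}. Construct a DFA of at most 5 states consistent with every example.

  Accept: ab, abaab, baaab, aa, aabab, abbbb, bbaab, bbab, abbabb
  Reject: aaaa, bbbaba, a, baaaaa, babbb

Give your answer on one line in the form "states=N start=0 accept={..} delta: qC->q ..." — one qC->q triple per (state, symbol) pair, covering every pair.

states=5 start=0 accept={0,2,4} delta: 0a->1 0b->0 1a->2 1b->2 2a->3 2b->4 3a->3 3b->0 4a->0 4b->1

Grow the machine one transition at a time. Run the examples from 0; the earliest place one falls off (shortest prefix, ties alphabetical) gets sent to the lowest-numbered state that keeps every Accept/Reject pair distinguishable — a pair clashes when both reach the same state with identical unread suffix — and to a fresh state only if none does.
a: 0a undefined. 0a->0: no, aa/aaaa meet in 0. Open state 1: 0a->1.
b: 0b undefined. 0b->0: ok.
aa: 1a undefined. 1a->0: no, aa/aaaa meet in 0. 1a->1: no, aa/aaaa meet in 1. Open state 2: 1a->2.
ab: 1b undefined. 1b->0: no, ab/babbb meet in 0. 1b->1: no, ab/a meet in 1. 1b->2: ok.
aaa: 2a undefined. 2a->0: no, ab/baaaaa meet in 2. 2a->1: no, ab/aaaa meet in 2. 2a->2: no, ab/aaaa meet in 2. Open state 3: 2a->3.
aab: 2b undefined. 2b->0: no, abbbb/babbb meet in 0. 2b->1: no, ab/babbb meet in 2. 2b->2: no, ab/babbb meet in 2. 2b->3: no, baaab/babbb meet in 3 with "b" left. Open state 4: 2b->4.
aaaa: 3a undefined. 3a->0: no, abaab/aaaa meet in 0. 3a->1: no, ab/baaaaa meet in 2. 3a->2: no, ab/aaaa meet in 2. 3a->3: ok.
aaba: 4a undefined. 4a->0: ok.
abbb: 4b undefined. 4b->0: no, aabab/babbb meet in 0. 4b->1: ok.
abaab: 3b undefined. 3b->0: ok.
All examples now run through 5 states with every (state, symbol) defined. Accept strings end in {0,2,4}, Reject strings end in {1,3}; accept={0,2,4}.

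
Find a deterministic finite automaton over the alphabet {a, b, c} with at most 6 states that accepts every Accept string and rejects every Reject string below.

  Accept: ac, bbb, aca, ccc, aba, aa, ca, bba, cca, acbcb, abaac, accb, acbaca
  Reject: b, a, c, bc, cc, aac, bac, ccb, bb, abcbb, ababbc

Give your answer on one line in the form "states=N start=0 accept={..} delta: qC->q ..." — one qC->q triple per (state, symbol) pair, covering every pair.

states=6 start=0 accept={0,3,5} delta: 0a->1 0b->2 0c->2 1a->0 1b->1 1c->3 2a->0 2b->4 2c->1 3a->0 3b->5 3c->3 4a->0 4b->0 4c->1 5a->0 5b->1 5c->3

Fold the examples into a partial DFA from state 0: repeatedly fix the first undefined (state, symbol) met by the shortest-then-alphabetical prefix, trying targets in increasing order and rejecting any under which an Accept and a Reject string meet in one state with the same remainder; add a state when all current targets are rejected. Accepting states are where Accept strings end.
a: 0a undefined. 0a->0: no, ac/c meet in 0 with "c" left. Open state 1: 0a->1.
b: 0b undefined. 0b->0: no, ac/bac meet in 1 with "c" left. 0b->1: no, ac/bc meet in 1 with "c" left. Open state 2: 0b->2.
c: 0c undefined. 0c->0: no, ccc/c meet in 0. 0c->1: no, ac/cc meet in 1 with "c" left. 0c->2: ok.
aa: 1a undefined. 1a->0: ok.
ab: 1b undefined. 1b->0: no, bbb/abcbb meet in 2 with "bb" left. 1b->1: ok.
ac: 1c undefined. 1c->0: no, aca/a meet in 1. 1c->1: no, ac/a meet in 1. 1c->2: no, ac/b meet in 2. Open state 3: 1c->3.
ba: 2a undefined. 2a->0: ok.
bb: 2b undefined. 2b->0: no, bbb/b meet in 2. 2b->1: no, ac/ababbc meet in 3. 2b->2: no, bbb/b meet in 2. 2b->3: no, ac/bb meet in 3. Open state 4: 2b->4.
bc: 2c undefined. 2c->0: no, ccc/b meet in 2. 2c->1: ok.
aca: 3a undefined. 3a->0: ok.
acb: 3b undefined. 3b->0: no, acbcb/bb meet in 4. 3b->1: no, acbcb/a meet in 1. 3b->2: no, acbcb/a meet in 1. 3b->3: no, ac/abcbb meet in 3. 3b->4: no, bbb/abcbb meet in 4 with "b" left. Open state 5: 3b->5.
acc: 3c undefined. 3c->0: no, accb/b meet in 2. 3c->1: no, accb/a meet in 1. 3c->2: no, accb/bb meet in 4. 3c->3: ok.
bba: 4a undefined. 4a->0: ok.
bbb: 4b undefined. 4b->0: ok.
acba: 5a undefined. 5a->0: ok.
acbc: 5c undefined. 5c->0: no, acbcb/b meet in 2. 5c->1: no, acbcb/a meet in 1. 5c->2: no, acbcb/bb meet in 4. 5c->3: ok.
abcbb: 5b undefined. 5b->0: no, bbb/abcbb meet in 0. 5b->1: ok.
ababbc: 4c undefined. 4c->0: no, bbb/ababbc meet in 0. 4c->1: ok.
All examples now run through 6 states with every (state, symbol) defined. Accept strings end in {0,3,5}, Reject strings end in {1,2,4}; accept={0,3,5}.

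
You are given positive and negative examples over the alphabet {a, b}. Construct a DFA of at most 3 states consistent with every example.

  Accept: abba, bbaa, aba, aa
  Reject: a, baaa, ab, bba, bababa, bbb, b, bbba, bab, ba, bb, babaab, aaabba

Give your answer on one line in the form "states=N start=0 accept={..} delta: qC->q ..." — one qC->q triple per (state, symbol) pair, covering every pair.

Grow the machine one transition at a time. Run the examples from 0; the earliest place one falls off (shortest prefix, ties alphabetical) gets sent to the lowest-numbered state that keeps every Accept/Reject pair distinguishable — a pair clashes when both reach the same state with identical unread suffix — and to a fresh state only if none does.
a: 0a undefined. 0a->0: no, abba/bba meet in 0 with "bba" left. Open state 1: 0a->1.
b: 0b undefined. 0b->0: ok.
aa: 1a undefined. 1a->0: no, abba/aaabba meet in 1 with "bba" left. 1a->1: no, abba/aaabba meet in 1 with "bba" left. Open state 2: 1a->2.
ab: 1b undefined. 1b->0: no, abba/a meet in 1. 1b->1: ok.
aaa: 2a undefined. 2a->0: ok.
babab: 2b undefined. 2b->0: ok.
All examples now run through 3 states with every (state, symbol) defined. Accept strings end in {2}, Reject strings end in {0,1}; accept={2}.

states=3 start=0 accept={2} delta: 0a->1 0b->0 1a->2 1b->1 2a->0 2b->0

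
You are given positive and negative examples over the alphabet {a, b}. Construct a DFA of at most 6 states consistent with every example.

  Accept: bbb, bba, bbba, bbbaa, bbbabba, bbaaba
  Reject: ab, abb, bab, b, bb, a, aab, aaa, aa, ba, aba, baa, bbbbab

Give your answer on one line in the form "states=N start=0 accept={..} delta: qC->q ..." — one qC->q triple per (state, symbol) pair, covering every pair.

states=4 start=0 accept={3} delta: 0a->0 0b->1 1a->0 1b->2 2a->3 2b->3 3a->3 3b->2

Fold the examples into a partial DFA from state 0: repeatedly fix the first undefined (state, symbol) met by the shortest-then-alphabetical prefix, trying targets in increasing order and rejecting any under which an Accept and a Reject string meet in one state with the same remainder; add a state when all current targets are rejected. Accepting states are where Accept strings end.
a: 0a undefined. 0a->0: ok.
b: 0b undefined. 0b->0: no, bbb/ab meet in 0. Open state 1: 0b->1.
ba: 1a undefined. 1a->0: ok.
bb: 1b undefined. 1b->0: no, bbb/ab meet in 1. 1b->1: no, bbb/ab meet in 1. Open state 2: 1b->2.
bba: 2a undefined. 2a->0: no, bba/a meet in 0. 2a->1: no, bba/ab meet in 1. 2a->2: no, bba/abb meet in 2. Open state 3: 2a->3.
bbb: 2b undefined. 2b->0: no, bbb/a meet in 0. 2b->1: no, bbb/ab meet in 1. 2b->2: no, bbb/abb meet in 2. 2b->3: ok.
bbaa: 3a undefined. 3a->0: no, bbba/a meet in 0. 3a->1: no, bbba/ab meet in 1. 3a->2: no, bbba/abb meet in 2. 3a->3: ok.
bbbb: 3b undefined. 3b->0: no, bbbabba/a meet in 0. 3b->1: no, bbaaba/a meet in 0. 3b->2: ok.
All examples now run through 4 states with every (state, symbol) defined. Accept strings end in {3}, Reject strings end in {0,1,2}; accept={3}.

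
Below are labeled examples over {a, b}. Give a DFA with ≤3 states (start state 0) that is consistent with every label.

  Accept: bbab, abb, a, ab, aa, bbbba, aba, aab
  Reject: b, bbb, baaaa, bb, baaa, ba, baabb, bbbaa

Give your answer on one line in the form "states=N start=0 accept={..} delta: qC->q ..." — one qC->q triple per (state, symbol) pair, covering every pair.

State merging on the prefix tree: take the shortest (then alphabetical) example prefix whose next move is undefined and point that move at state 0, else 1, else 2, ...; a target is out if some Accept/Reject pair would then sit in one state with the same input left (inseparable). If every existing state is out, open a new one.
a: 0a undefined. 0a->0: no, abb/bb meet in 0 with "bb" left. Open state 1: 0a->1.
b: 0b undefined. 0b->0: no, a/ba meet in 1. 0b->1: no, abb/bbb meet in 1 with "bb" left. Open state 2: 0b->2.
aa: 1a undefined. 1a->0: no, aab/b meet in 2. 1a->1: ok.
ab: 1b undefined. 1b->0: no, abb/b meet in 2. 1b->1: ok.
ba: 2a undefined. 2a->0: no, abb/baaaa meet in 1. 2a->1: no, abb/baaaa meet in 1. 2a->2: ok.
bb: 2b undefined. 2b->0: ok.
All examples now run through 3 states with every (state, symbol) defined. Accept strings end in {1}, Reject strings end in {0,2}; accept={1}.

states=3 start=0 accept={1} delta: 0a->1 0b->2 1a->1 1b->1 2a->2 2b->0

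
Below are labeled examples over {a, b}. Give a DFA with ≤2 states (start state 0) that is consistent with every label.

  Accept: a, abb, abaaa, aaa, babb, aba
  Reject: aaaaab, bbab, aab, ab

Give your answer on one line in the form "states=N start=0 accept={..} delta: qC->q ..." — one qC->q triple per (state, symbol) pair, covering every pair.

states=2 start=0 accept={0} delta: 0a->0 0b->1 1a->0 1b->0

State merging on the prefix tree: take the shortest (then alphabetical) example prefix whose next move is undefined and point that move at state 0, else 1, else 2, ...; a target is out if some Accept/Reject pair would then sit in one state with the same input left (inseparable). If every existing state is out, open a new one.
a: 0a undefined. 0a->0: ok.
b: 0b undefined. 0b->0: no, a/aaaaab meet in 0. Open state 1: 0b->1.
ba: 1a undefined. 1a->0: ok.
bb: 1b undefined. 1b->0: ok.
All examples now run through 2 states with every (state, symbol) defined. Accept strings end in {0}, Reject strings end in {1}; accept={0}.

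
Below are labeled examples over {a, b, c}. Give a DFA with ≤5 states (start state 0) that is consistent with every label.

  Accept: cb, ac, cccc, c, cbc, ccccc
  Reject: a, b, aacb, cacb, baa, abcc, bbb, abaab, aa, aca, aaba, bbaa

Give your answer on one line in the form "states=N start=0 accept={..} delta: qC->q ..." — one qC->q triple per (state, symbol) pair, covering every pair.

states=4 start=0 accept={2,3} delta: 0a->1 0b->0 0c->2 1a->1 1b->0 1c->3 2a->1 2b->3 2c->1 3a->0 3b->0 3c->3

Fold the examples into a partial DFA from state 0: repeatedly fix the first undefined (state, symbol) met by the shortest-then-alphabetical prefix, trying targets in increasing order and rejecting any under which an Accept and a Reject string meet in one state with the same remainder; add a state when all current targets are rejected. Accepting states are where Accept strings end.
a: 0a undefined. 0a->0: no, cb/aacb meet in 0 with "cb" left. Open state 1: 0a->1.
b: 0b undefined. 0b->0: ok.
c: 0c undefined. 0c->0: no, cb/b meet in 0. 0c->1: no, c/a meet in 1. Open state 2: 0c->2.
aa: 1a undefined. 1a->0: no, cb/aacb meet in 2 with "b" left. 1a->1: ok.
ab: 1b undefined. 1b->0: ok.
ac: 1c undefined. 1c->0: no, ac/b meet in 0. 1c->1: no, ac/a meet in 1. 1c->2: no, cb/aacb meet in 2 with "b" left. Open state 3: 1c->3.
ca: 2a undefined. 2a->0: no, cb/cacb meet in 2 with "b" left. 2a->1: ok.
cb: 2b undefined. 2b->0: no, cb/b meet in 0. 2b->1: no, cb/a meet in 1. 2b->2: no, cbc/abcc meet in 2 with "c" left. 2b->3: ok.
cc: 2c undefined. 2c->0: no, cccc/b meet in 0. 2c->1: ok.
aca: 3a undefined. 3a->0: ok.
cbc: 3c undefined. 3c->0: no, cccc/b meet in 0. 3c->1: no, cccc/a meet in 1. 3c->2: no, ccccc/a meet in 1. 3c->3: ok.
aacb: 3b undefined. 3b->0: ok.
All examples now run through 4 states with every (state, symbol) defined. Accept strings end in {2,3}, Reject strings end in {0,1}; accept={2,3}.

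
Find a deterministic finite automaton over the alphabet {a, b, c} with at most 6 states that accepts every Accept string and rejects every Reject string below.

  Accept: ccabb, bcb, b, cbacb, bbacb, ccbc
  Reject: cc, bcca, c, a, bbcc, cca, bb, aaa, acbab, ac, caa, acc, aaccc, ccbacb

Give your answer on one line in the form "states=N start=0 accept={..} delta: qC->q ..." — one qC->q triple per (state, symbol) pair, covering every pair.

states=5 start=0 accept={1} delta: 0a->0 0b->1 0c->2 1a->1 1b->0 1c->0 2a->0 2b->1 2c->3 3a->3 3b->4 3c->0 4a->2 4b->1 4c->1

Grow the machine one transition at a time. Run the examples from 0; the earliest place one falls off (shortest prefix, ties alphabetical) gets sent to the lowest-numbered state that keeps every Accept/Reject pair distinguishable — a pair clashes when both reach the same state with identical unread suffix — and to a fresh state only if none does.
a: 0a undefined. 0a->0: ok.
b: 0b undefined. 0b->0: no, b/a meet in 0. Open state 1: 0b->1.
c: 0c undefined. 0c->0: no, ccabb/bb meet in 1 with "b" left. 0c->1: no, b/c meet in 1. Open state 2: 0c->2.
bb: 1b undefined. 1b->0: ok.
bc: 1c undefined. 1c->0: ok.
ca: 2a undefined. 2a->0: ok.
cb: 2b undefined. 2b->0: no, bcb/acbab meet in 1. 2b->1: ok.
cc: 2c undefined. 2c->0: no, ccabb/cc meet in 0. 2c->1: no, bcb/cc meet in 1. 2c->2: no, ccabb/bcca meet in 0. Open state 3: 2c->3.
cba: 1a undefined. 1a->0: no, bcb/acbab meet in 1. 1a->1: ok.
cca: 3a undefined. 3a->0: no, ccabb/bcca meet in 0. 3a->1: no, ccabb/cca meet in 1. 3a->2: no, ccabb/bcca meet in 0. 3a->3: ok.
ccb: 3b undefined. 3b->0: no, ccabb/ccbacb meet in 1. 3b->1: no, ccabb/bcca meet in 0. 3b->2: no, ccabb/ccbacb meet in 1. 3b->3: no, ccabb/cc meet in 3. Open state 4: 3b->4.
ccba: 4a undefined. 4a->0: no, bcb/ccbacb meet in 1. 4a->1: no, bcb/ccbacb meet in 1. 4a->2: ok.
ccbc: 4c undefined. 4c->0: no, ccbc/bcca meet in 0. 4c->1: ok.
aaccc: 3c undefined. 3c->0: ok.
ccabb: 4b undefined. 4b->0: no, ccabb/bcca meet in 0. 4b->1: ok.
All examples now run through 5 states with every (state, symbol) defined. Accept strings end in {1}, Reject strings end in {0,2,3,4}; accept={1}.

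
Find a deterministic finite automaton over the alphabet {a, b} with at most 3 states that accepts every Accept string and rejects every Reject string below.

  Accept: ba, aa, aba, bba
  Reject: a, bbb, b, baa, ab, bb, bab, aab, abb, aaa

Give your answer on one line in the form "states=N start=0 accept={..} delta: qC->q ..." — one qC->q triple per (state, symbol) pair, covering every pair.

states=2 start=0 accept={0} delta: 0a->1 0b->1 1a->0 1b->1

State merging on the prefix tree: take the shortest (then alphabetical) example prefix whose next move is undefined and point that move at state 0, else 1, else 2, ...; a target is out if some Accept/Reject pair would then sit in one state with the same input left (inseparable). If every existing state is out, open a new one.
a: 0a undefined. 0a->0: no, aa/a meet in 0. Open state 1: 0a->1.
b: 0b undefined. 0b->0: no, ba/a meet in 1. 0b->1: ok.
aa: 1a undefined. 1a->0: ok.
ab: 1b undefined. 1b->0: no, ba/ab meet in 0. 1b->1: ok.
All examples now run through 2 states with every (state, symbol) defined. Accept strings end in {0}, Reject strings end in {1}; accept={0}.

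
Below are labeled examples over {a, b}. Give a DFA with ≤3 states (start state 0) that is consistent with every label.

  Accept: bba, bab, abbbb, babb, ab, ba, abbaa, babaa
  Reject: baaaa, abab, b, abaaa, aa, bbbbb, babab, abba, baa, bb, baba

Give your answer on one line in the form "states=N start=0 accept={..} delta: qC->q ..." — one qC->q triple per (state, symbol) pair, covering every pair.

states=2 start=0 accept={1} delta: 0a->1 0b->0 1a->0 1b->1

Grow the machine one transition at a time. Run the examples from 0; the earliest place one falls off (shortest prefix, ties alphabetical) gets sent to the lowest-numbered state that keeps every Accept/Reject pair distinguishable — a pair clashes when both reach the same state with identical unread suffix — and to a fresh state only if none does.
a: 0a undefined. 0a->0: no, bba/abba meet in 0 with "bba" left. Open state 1: 0a->1.
b: 0b undefined. 0b->0: ok.
aa: 1a undefined. 1a->0: ok.
ab: 1b undefined. 1b->0: no, bba/abaaa meet in 1. 1b->1: ok.
All examples now run through 2 states with every (state, symbol) defined. Accept strings end in {1}, Reject strings end in {0}; accept={1}.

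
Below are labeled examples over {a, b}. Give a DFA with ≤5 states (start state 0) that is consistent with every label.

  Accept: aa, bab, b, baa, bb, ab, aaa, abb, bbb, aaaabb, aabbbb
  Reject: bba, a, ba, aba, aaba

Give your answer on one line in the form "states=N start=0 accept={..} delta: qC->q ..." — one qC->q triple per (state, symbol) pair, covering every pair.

states=3 start=0 accept={0,2} delta: 0a->1 0b->0 1a->2 1b->0 2a->0 2b->0

State merging on the prefix tree: take the shortest (then alphabetical) example prefix whose next move is undefined and point that move at state 0, else 1, else 2, ...; a target is out if some Accept/Reject pair would then sit in one state with the same input left (inseparable). If every existing state is out, open a new one.
a: 0a undefined. 0a->0: no, aa/a meet in 0. Open state 1: 0a->1.
b: 0b undefined. 0b->0: ok.
aa: 1a undefined. 1a->0: no, aaa/bba meet in 1. 1a->1: no, aa/bba meet in 1. Open state 2: 1a->2.
ab: 1b undefined. 1b->0: ok.
aaa: 2a undefined. 2a->0: ok.
aab: 2b undefined. 2b->0: ok.
All examples now run through 3 states with every (state, symbol) defined. Accept strings end in {0,2}, Reject strings end in {1}; accept={0,2}.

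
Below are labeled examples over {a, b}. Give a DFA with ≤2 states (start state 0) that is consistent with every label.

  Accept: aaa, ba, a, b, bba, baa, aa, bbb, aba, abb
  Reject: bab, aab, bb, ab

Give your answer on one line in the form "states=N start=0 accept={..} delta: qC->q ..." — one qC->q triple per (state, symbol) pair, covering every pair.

states=2 start=0 accept={1} delta: 0a->1 0b->1 1a->1 1b->0

State merging on the prefix tree: take the shortest (then alphabetical) example prefix whose next move is undefined and point that move at state 0, else 1, else 2, ...; a target is out if some Accept/Reject pair would then sit in one state with the same input left (inseparable). If every existing state is out, open a new one.
a: 0a undefined. 0a->0: no, b/aab meet in 0 with "b" left. Open state 1: 0a->1.
b: 0b undefined. 0b->0: no, b/bb meet in 0. 0b->1: ok.
aa: 1a undefined. 1a->0: no, aaa/bab meet in 1. 1a->1: ok.
ab: 1b undefined. 1b->0: ok.
All examples now run through 2 states with every (state, symbol) defined. Accept strings end in {1}, Reject strings end in {0}; accept={1}.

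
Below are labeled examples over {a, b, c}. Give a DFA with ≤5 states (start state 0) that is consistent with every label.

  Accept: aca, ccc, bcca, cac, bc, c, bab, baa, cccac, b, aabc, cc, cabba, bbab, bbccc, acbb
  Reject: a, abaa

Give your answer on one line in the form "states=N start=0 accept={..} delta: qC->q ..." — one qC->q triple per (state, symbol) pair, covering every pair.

Fold the examples into a partial DFA from state 0: repeatedly fix the first undefined (state, symbol) met by the shortest-then-alphabetical prefix, trying targets in increasing order and rejecting any under which an Accept and a Reject string meet in one state with the same remainder; add a state when all current targets are rejected. Accepting states are where Accept strings end.
a: 0a undefined. 0a->0: no, baa/abaa meet in 0 with "baa" left. Open state 1: 0a->1.
b: 0b undefined. 0b->0: ok.
c: 0c undefined. 0c->0: no, bcca/a meet in 1. 0c->1: no, bc/a meet in 1. Open state 2: 0c->2.
aa: 1a undefined. 1a->0: ok.
ab: 1b undefined. 1b->0: no, bab/abaa meet in 0. 1b->1: no, bab/a meet in 1. 1b->2: ok.
ac: 1c undefined. 1c->0: no, aca/a meet in 1. 1c->1: ok.
ca: 2a undefined. 2a->0: no, cabba/a meet in 1. 2a->1: no, aca/abaa meet in 0. 2a->2: no, bc/abaa meet in 2. Open state 3: 2a->3.
cc: 2c undefined. 2c->0: no, bcca/a meet in 1. 2c->1: no, ccc/a meet in 1. 2c->2: ok.
cab: 3b undefined. 3b->0: no, cabba/a meet in 1. 3b->1: ok.
cac: 3c undefined. 3c->0: ok.
abaa: 3a undefined. 3a->0: no, aca/abaa meet in 0. 3a->1: ok.
acbb: 2b undefined. 2b->0: ok.
All examples now run through 4 states with every (state, symbol) defined. Accept strings end in {0,2,3}, Reject strings end in {1}; accept={0,2,3}.

states=4 start=0 accept={0,2,3} delta: 0a->1 0b->0 0c->2 1a->0 1b->2 1c->1 2a->3 2b->0 2c->2 3a->1 3b->1 3c->0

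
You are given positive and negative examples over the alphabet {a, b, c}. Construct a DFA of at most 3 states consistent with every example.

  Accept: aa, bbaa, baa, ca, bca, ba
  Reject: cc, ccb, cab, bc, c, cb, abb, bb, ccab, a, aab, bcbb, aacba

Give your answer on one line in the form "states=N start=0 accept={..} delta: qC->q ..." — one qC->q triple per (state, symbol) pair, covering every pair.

Grow the machine one transition at a time. Run the examples from 0; the earliest place one falls off (shortest prefix, ties alphabetical) gets sent to the lowest-numbered state that keeps every Accept/Reject pair distinguishable — a pair clashes when both reach the same state with identical unread suffix — and to a fresh state only if none does.
a: 0a undefined. 0a->0: no, aa/a meet in 0. Open state 1: 0a->1.
b: 0b undefined. 0b->0: no, ba/a meet in 1. 0b->1: ok.
c: 0c undefined. 0c->0: no, ca/ccb meet in 1. 0c->1: ok.
aa: 1a undefined. 1a->0: no, baa/cab meet in 1. 1a->1: no, aa/c meet in 1. Open state 2: 1a->2.
ab: 1b undefined. 1b->0: ok.
bc: 1c undefined. 1c->0: no, bca/ccb meet in 1. 1c->1: ok.
aab: 2b undefined. 2b->0: ok.
aac: 2c undefined. 2c->0: no, aa/aacba meet in 2. 2c->1: ok.
baa: 2a undefined. 2a->0: no, baa/ccb meet in 0. 2a->1: no, baa/cc meet in 1. 2a->2: ok.
All examples now run through 3 states with every (state, symbol) defined. Accept strings end in {2}, Reject strings end in {0,1}; accept={2}.

states=3 start=0 accept={2} delta: 0a->1 0b->1 0c->1 1a->2 1b->0 1c->1 2a->2 2b->0 2c->1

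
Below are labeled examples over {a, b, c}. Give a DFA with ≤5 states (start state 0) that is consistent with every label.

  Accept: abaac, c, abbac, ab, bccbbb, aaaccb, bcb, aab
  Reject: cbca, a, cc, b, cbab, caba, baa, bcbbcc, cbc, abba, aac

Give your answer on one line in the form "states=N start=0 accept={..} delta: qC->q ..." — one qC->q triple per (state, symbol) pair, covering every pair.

Fold the examples into a partial DFA from state 0: repeatedly fix the first undefined (state, symbol) met by the shortest-then-alphabetical prefix, trying targets in increasing order and rejecting any under which an Accept and a Reject string meet in one state with the same remainder; add a state when all current targets are rejected. Accepting states are where Accept strings end.
a: 0a undefined. 0a->0: no, c/aac meet in 0 with "c" left. Open state 1: 0a->1.
b: 0b undefined. 0b->0: ok.
c: 0c undefined. 0c->0: no, c/cc meet in 0. 0c->1: no, c/a meet in 1. Open state 2: 0c->2.
aa: 1a undefined. 1a->0: no, c/aac meet in 2. 1a->1: ok.
ab: 1b undefined. 1b->0: no, abaac/aac meet in 1 with "c" left. 1b->1: no, abaac/aac meet in 1 with "c" left. 1b->2: ok.
ca: 2a undefined. 2a->0: no, abaac/aac meet in 1 with "c" left. 2a->1: no, abaac/aac meet in 1 with "c" left. 2a->2: no, abaac/cc meet in 2 with "c" left. Open state 3: 2a->3.
cb: 2b undefined. 2b->0: no, c/cbab meet in 2. 2b->1: no, c/cbab meet in 2. 2b->2: ok.
cc: 2c undefined. 2c->0: no, c/bcbbcc meet in 2. 2c->1: ok.
aac: 1c undefined. 1c->0: ok.
cab: 3b undefined. 3b->0: ok.
abaa: 3a undefined. 3a->0: ok.
abbac: 3c undefined. 3c->0: no, abbac/b meet in 0. 3c->1: no, abbac/cbca meet in 1. 3c->2: ok.
All examples now run through 4 states with every (state, symbol) defined. Accept strings end in {2}, Reject strings end in {0,1,3}; accept={2}.

states=4 start=0 accept={2} delta: 0a->1 0b->0 0c->2 1a->1 1b->2 1c->0 2a->3 2b->2 2c->1 3a->0 3b->0 3c->2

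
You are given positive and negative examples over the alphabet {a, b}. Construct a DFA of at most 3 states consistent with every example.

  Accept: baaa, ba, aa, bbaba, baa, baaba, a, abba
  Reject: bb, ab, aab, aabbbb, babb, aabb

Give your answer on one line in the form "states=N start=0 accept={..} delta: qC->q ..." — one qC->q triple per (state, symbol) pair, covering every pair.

states=2 start=0 accept={0} delta: 0a->0 0b->1 1a->0 1b->1

Grow the machine one transition at a time. Run the examples from 0; the earliest place one falls off (shortest prefix, ties alphabetical) gets sent to the lowest-numbered state that keeps every Accept/Reject pair distinguishable — a pair clashes when both reach the same state with identical unread suffix — and to a fresh state only if none does.
a: 0a undefined. 0a->0: ok.
b: 0b undefined. 0b->0: no, baaa/bb meet in 0. Open state 1: 0b->1.
ba: 1a undefined. 1a->0: ok.
bb: 1b undefined. 1b->0: no, baaa/bb meet in 0. 1b->1: ok.
All examples now run through 2 states with every (state, symbol) defined. Accept strings end in {0}, Reject strings end in {1}; accept={0}.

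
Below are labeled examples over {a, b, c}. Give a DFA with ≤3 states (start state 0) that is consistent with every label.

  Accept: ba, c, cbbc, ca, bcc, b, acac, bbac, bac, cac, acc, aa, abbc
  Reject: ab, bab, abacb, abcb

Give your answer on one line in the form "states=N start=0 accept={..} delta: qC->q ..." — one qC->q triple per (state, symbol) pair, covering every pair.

states=3 start=0 accept={0,1} delta: 0a->1 0b->0 0c->0 1a->0 1b->2 1c->0 2a->2 2b->0 2c->1

Grow the machine one transition at a time. Run the examples from 0; the earliest place one falls off (shortest prefix, ties alphabetical) gets sent to the lowest-numbered state that keeps every Accept/Reject pair distinguishable — a pair clashes when both reach the same state with identical unread suffix — and to a fresh state only if none does.
a: 0a undefined. 0a->0: no, b/ab meet in 0 with "b" left. Open state 1: 0a->1.
b: 0b undefined. 0b->0: ok.
c: 0c undefined. 0c->0: ok.
aa: 1a undefined. 1a->0: ok.
ab: 1b undefined. 1b->0: no, c/ab meet in 0. 1b->1: no, ba/ab meet in 1. Open state 2: 1b->2.
ac: 1c undefined. 1c->0: ok.
aba: 2a undefined. 2a->0: no, c/abacb meet in 0. 2a->1: no, c/abacb meet in 0. 2a->2: ok.
abb: 2b undefined. 2b->0: ok.
abc: 2c undefined. 2c->0: no, c/abacb meet in 0. 2c->1: ok.
All examples now run through 3 states with every (state, symbol) defined. Accept strings end in {0,1}, Reject strings end in {2}; accept={0,1}.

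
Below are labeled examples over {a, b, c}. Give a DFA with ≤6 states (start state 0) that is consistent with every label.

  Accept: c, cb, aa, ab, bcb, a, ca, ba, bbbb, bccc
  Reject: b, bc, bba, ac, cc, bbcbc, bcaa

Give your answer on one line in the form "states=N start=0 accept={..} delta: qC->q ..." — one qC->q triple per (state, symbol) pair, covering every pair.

State merging on the prefix tree: take the shortest (then alphabetical) example prefix whose next move is undefined and point that move at state 0, else 1, else 2, ...; a target is out if some Accept/Reject pair would then sit in one state with the same input left (inseparable). If every existing state is out, open a new one.
a: 0a undefined. 0a->0: no, c/ac meet in 0 with "c" left. Open state 1: 0a->1.
b: 0b undefined. 0b->0: no, c/bc meet in 0 with "c" left. 0b->1: no, a/b meet in 1. Open state 2: 0b->2.
c: 0c undefined. 0c->0: no, c/cc meet in 0. 0c->1: ok.
aa: 1a undefined. 1a->0: ok.
ab: 1b undefined. 1b->0: ok.
ac: 1c undefined. 1c->0: no, cb/ac meet in 0. 1c->1: no, c/ac meet in 1. 1c->2: ok.
ba: 2a undefined. 2a->0: ok.
bb: 2b undefined. 2b->0: no, c/bba meet in 1. 2b->1: no, cb/bba meet in 0. 2b->2: no, cb/bba meet in 0. Open state 3: 2b->3.
bc: 2c undefined. 2c->0: no, cb/bc meet in 0. 2c->1: no, c/bc meet in 1. 2c->2: no, c/bcaa meet in 1. 2c->3: ok.
bba: 3a undefined. 3a->0: no, c/bcaa meet in 1. 3a->1: no, c/bba meet in 1. 3a->2: no, cb/bcaa meet in 0. 3a->3: ok.
bbb: 3b undefined. 3b->0: no, bbbb/b meet in 2. 3b->1: ok.
bbc: 3c undefined. 3c->0: ok.
All examples now run through 4 states with every (state, symbol) defined. Accept strings end in {0,1}, Reject strings end in {2,3}; accept={0,1}.

states=4 start=0 accept={0,1} delta: 0a->1 0b->2 0c->1 1a->0 1b->0 1c->2 2a->0 2b->3 2c->3 3a->3 3b->1 3c->0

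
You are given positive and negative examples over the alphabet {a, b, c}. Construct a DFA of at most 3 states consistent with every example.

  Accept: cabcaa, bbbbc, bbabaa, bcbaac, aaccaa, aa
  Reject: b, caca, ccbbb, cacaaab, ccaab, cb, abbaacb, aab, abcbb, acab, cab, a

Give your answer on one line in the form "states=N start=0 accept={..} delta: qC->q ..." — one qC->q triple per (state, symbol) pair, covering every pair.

Fold the examples into a partial DFA from state 0: repeatedly fix the first undefined (state, symbol) met by the shortest-then-alphabetical prefix, trying targets in increasing order and rejecting any under which an Accept and a Reject string meet in one state with the same remainder; add a state when all current targets are rejected. Accepting states are where Accept strings end.
a: 0a undefined. 0a->0: no, aa/a meet in 0. Open state 1: 0a->1.
b: 0b undefined. 0b->0: ok.
c: 0c undefined. 0c->0: no, bbbbc/b meet in 0. 0c->1: no, bbbbc/a meet in 1. Open state 2: 0c->2.
aa: 1a undefined. 1a->0: no, aa/b meet in 0. 1a->1: no, aa/a meet in 1. 1a->2: ok.
ab: 1b undefined. 1b->0: ok.
ac: 1c undefined. 1c->0: ok.
ca: 2a undefined. 2a->0: no, cabcaa/a meet in 1. 2a->1: ok.
cb: 2b undefined. 2b->0: ok.
cc: 2c undefined. 2c->0: no, bcbaac/b meet in 0. 2c->1: no, bcbaac/caca meet in 1. 2c->2: ok.
All examples now run through 3 states with every (state, symbol) defined. Accept strings end in {2}, Reject strings end in {0,1}; accept={2}.

states=3 start=0 accept={2} delta: 0a->1 0b->0 0c->2 1a->2 1b->0 1c->0 2a->1 2b->0 2c->2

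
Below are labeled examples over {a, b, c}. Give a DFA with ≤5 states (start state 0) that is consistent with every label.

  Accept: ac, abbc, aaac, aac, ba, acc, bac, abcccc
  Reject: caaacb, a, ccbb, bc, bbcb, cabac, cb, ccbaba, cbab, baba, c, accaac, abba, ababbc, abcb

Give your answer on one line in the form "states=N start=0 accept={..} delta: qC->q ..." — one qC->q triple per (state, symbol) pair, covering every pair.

Fold the examples into a partial DFA from state 0: repeatedly fix the first undefined (state, symbol) met by the shortest-then-alphabetical prefix, trying targets in increasing order and rejecting any under which an Accept and a Reject string meet in one state with the same remainder; add a state when all current targets are rejected. Accepting states are where Accept strings end.
a: 0a undefined. 0a->0: no, ac/c meet in 0 with "c" left. Open state 1: 0a->1.
b: 0b undefined. 0b->0: no, ba/a meet in 1. 0b->1: no, ac/bc meet in 1 with "c" left. Open state 2: 0b->2.
c: 0c undefined. 0c->0: ok.
aa: 1a undefined. 1a->0: no, aac/c meet in 0. 1a->1: ok.
ab: 1b undefined. 1b->0: no, ac/cabac meet in 1 with "c" left. 1b->1: no, ac/cabac meet in 1 with "c" left. 1b->2: no, bac/cabac meet in 2 with "ac" left. Open state 3: 1b->3.
ac: 1c undefined. 1c->0: no, ac/c meet in 0. 1c->1: no, ac/a meet in 1. 1c->2: no, ac/cb meet in 2. 1c->3: ok.
ba: 2a undefined. 2a->0: no, ba/ccbaba meet in 0. 2a->1: no, ac/cbab meet in 3. 2a->2: no, ba/cb meet in 2. 2a->3: ok.
bb: 2b undefined. 2b->0: ok.
bc: 2c undefined. 2c->0: ok.
aba: 3a undefined. 3a->0: ok.
abb: 3b undefined. 3b->0: no, abbc/caaacb meet in 0. 3b->1: ok.
abc: 3c undefined. 3c->0: no, ac/accaac meet in 3. 3c->1: no, ac/accaac meet in 3. 3c->2: no, acc/bbcb meet in 2. 3c->3: no, ac/accaac meet in 3. Open state 4: 3c->4.
abcb: 4b undefined. 4b->0: ok.
abcc: 4c undefined. 4c->0: no, abcccc/ccbb meet in 0. 4c->1: ok.
acca: 4a undefined. 4a->0: no, ac/accaac meet in 3. 4a->1: no, ac/accaac meet in 3. 4a->2: no, acc/accaac meet in 4. 4a->3: ok.
All examples now run through 5 states with every (state, symbol) defined. Accept strings end in {3,4}, Reject strings end in {0,1,2}; accept={3,4}.

states=5 start=0 accept={3,4} delta: 0a->1 0b->2 0c->0 1a->1 1b->3 1c->3 2a->3 2b->0 2c->0 3a->0 3b->1 3c->4 4a->3 4b->0 4c->1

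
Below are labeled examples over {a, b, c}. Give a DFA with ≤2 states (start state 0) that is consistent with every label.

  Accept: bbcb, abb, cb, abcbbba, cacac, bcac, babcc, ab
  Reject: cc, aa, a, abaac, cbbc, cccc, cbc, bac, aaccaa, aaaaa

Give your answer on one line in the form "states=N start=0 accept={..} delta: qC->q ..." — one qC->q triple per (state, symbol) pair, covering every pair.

states=2 start=0 accept={1} delta: 0a->0 0b->1 0c->1 1a->1 1b->1 1c->0

State merging on the prefix tree: take the shortest (then alphabetical) example prefix whose next move is undefined and point that move at state 0, else 1, else 2, ...; a target is out if some Accept/Reject pair would then sit in one state with the same input left (inseparable). If every existing state is out, open a new one.
a: 0a undefined. 0a->0: ok.
b: 0b undefined. 0b->0: no, abb/aa meet in 0. Open state 1: 0b->1.
c: 0c undefined. 0c->0: no, cacac/cc meet in 0. 0c->1: ok.
ba: 1a undefined. 1a->0: no, cacac/abaac meet in 1. 1a->1: ok.
bb: 1b undefined. 1b->0: no, bbcb/aa meet in 0. 1b->1: ok.
bc: 1c undefined. 1c->0: ok.
All examples now run through 2 states with every (state, symbol) defined. Accept strings end in {1}, Reject strings end in {0}; accept={1}.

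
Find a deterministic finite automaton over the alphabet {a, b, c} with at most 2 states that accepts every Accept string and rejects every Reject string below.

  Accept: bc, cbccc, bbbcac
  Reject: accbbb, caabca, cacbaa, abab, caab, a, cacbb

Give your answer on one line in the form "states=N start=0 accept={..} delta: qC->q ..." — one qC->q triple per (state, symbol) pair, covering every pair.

states=2 start=0 accept={1} delta: 0a->0 0b->0 0c->1 1a->0 1b->0 1c->0

State merging on the prefix tree: take the shortest (then alphabetical) example prefix whose next move is undefined and point that move at state 0, else 1, else 2, ...; a target is out if some Accept/Reject pair would then sit in one state with the same input left (inseparable). If every existing state is out, open a new one.
a: 0a undefined. 0a->0: ok.
b: 0b undefined. 0b->0: ok.
c: 0c undefined. 0c->0: no, bc/accbbb meet in 0. Open state 1: 0c->1.
ca: 1a undefined. 1a->0: ok.
cb: 1b undefined. 1b->0: ok.
acc: 1c undefined. 1c->0: ok.
All examples now run through 2 states with every (state, symbol) defined. Accept strings end in {1}, Reject strings end in {0}; accept={1}.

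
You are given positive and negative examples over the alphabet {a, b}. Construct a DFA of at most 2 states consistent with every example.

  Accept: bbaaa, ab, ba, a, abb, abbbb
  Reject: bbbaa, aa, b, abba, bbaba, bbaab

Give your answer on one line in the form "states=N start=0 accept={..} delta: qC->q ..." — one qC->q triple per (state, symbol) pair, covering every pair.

Fold the examples into a partial DFA from state 0: repeatedly fix the first undefined (state, symbol) met by the shortest-then-alphabetical prefix, trying targets in increasing order and rejecting any under which an Accept and a Reject string meet in one state with the same remainder; add a state when all current targets are rejected. Accepting states are where Accept strings end.
a: 0a undefined. 0a->0: no, ab/b meet in 0 with "b" left. Open state 1: 0a->1.
b: 0b undefined. 0b->0: ok.
aa: 1a undefined. 1a->0: ok.
ab: 1b undefined. 1b->0: no, bbaaa/abba meet in 1. 1b->1: ok.
All examples now run through 2 states with every (state, symbol) defined. Accept strings end in {1}, Reject strings end in {0}; accept={1}.

states=2 start=0 accept={1} delta: 0a->1 0b->0 1a->0 1b->1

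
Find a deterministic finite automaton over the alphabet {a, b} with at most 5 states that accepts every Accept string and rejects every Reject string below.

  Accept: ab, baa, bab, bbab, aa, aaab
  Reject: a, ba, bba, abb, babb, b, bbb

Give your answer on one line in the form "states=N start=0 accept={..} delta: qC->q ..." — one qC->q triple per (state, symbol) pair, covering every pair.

State merging on the prefix tree: take the shortest (then alphabetical) example prefix whose next move is undefined and point that move at state 0, else 1, else 2, ...; a target is out if some Accept/Reject pair would then sit in one state with the same input left (inseparable). If every existing state is out, open a new one.
a: 0a undefined. 0a->0: no, ab/b meet in 0 with "b" left. Open state 1: 0a->1.
b: 0b undefined. 0b->0: ok.
aa: 1a undefined. 1a->0: no, baa/b meet in 0. 1a->1: no, baa/a meet in 1. Open state 2: 1a->2.
ab: 1b undefined. 1b->0: no, ab/abb meet in 0. 1b->1: no, ab/a meet in 1. 1b->2: ok.
aaa: 2a undefined. 2a->0: no, aaab/b meet in 0. 2a->1: ok.
abb: 2b undefined. 2b->0: ok.
All examples now run through 3 states with every (state, symbol) defined. Accept strings end in {2}, Reject strings end in {0,1}; accept={2}.

states=3 start=0 accept={2} delta: 0a->1 0b->0 1a->2 1b->2 2a->1 2b->0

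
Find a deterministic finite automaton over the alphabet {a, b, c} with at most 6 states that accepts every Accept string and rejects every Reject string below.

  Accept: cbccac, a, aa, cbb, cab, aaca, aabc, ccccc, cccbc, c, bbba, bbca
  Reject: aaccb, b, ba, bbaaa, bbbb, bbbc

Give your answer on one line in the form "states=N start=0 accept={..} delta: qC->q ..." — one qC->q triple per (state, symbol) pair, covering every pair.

states=5 start=0 accept={0,2} delta: 0a->0 0b->1 0c->2 1a->1 1b->3 1c->0 2a->2 2b->2 2c->0 3a->1 3b->4 3c->0 4a->0 4b->1 4c->1

Grow the machine one transition at a time. Run the examples from 0; the earliest place one falls off (shortest prefix, ties alphabetical) gets sent to the lowest-numbered state that keeps every Accept/Reject pair distinguishable — a pair clashes when both reach the same state with identical unread suffix — and to a fresh state only if none does.
a: 0a undefined. 0a->0: ok.
b: 0b undefined. 0b->0: no, a/b meet in 0. Open state 1: 0b->1.
c: 0c undefined. 0c->0: no, cab/aaccb meet in 1. 0c->1: no, aaca/ba meet in 1 with "a" left. Open state 2: 0c->2.
ba: 1a undefined. 1a->0: no, a/ba meet in 0. 1a->1: ok.
bb: 1b undefined. 1b->0: no, a/bbaaa meet in 0. 1b->1: no, aabc/bbbc meet in 1 with "c" left. 1b->2: no, cbb/bbbb meet in 2 with "bb" left. Open state 3: 1b->3.
ca: 2a undefined. 2a->0: no, cab/b meet in 1. 2a->1: no, aaca/b meet in 1. 2a->2: ok.
cb: 2b undefined. 2b->0: no, cbb/b meet in 1. 2b->1: no, cab/b meet in 1. 2b->2: ok.
cc: 2c undefined. 2c->0: ok.
bba: 3a undefined. 3a->0: no, cbccac/bbaaa meet in 0. 3a->1: ok.
bbb: 3b undefined. 3b->0: no, cbb/bbbc meet in 2. 3b->1: no, aabc/bbbc meet in 1 with "c" left. 3b->2: no, cbccac/bbbc meet in 0. 3b->3: no, bbba/aaccb meet in 1. Open state 4: 3b->4.
bbc: 3c undefined. 3c->0: ok.
aabc: 1c undefined. 1c->0: ok.
bbba: 4a undefined. 4a->0: ok.
bbbb: 4b undefined. 4b->0: no, cbccac/bbbb meet in 0. 4b->1: ok.
bbbc: 4c undefined. 4c->0: no, cbccac/bbbc meet in 0. 4c->1: ok.
All examples now run through 5 states with every (state, symbol) defined. Accept strings end in {0,2}, Reject strings end in {1}; accept={0,2}.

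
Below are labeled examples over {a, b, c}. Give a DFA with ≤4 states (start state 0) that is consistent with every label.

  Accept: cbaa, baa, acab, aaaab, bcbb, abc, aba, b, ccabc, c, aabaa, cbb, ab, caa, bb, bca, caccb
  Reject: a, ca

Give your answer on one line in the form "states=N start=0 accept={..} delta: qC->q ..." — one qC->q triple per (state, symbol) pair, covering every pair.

states=4 start=0 accept={1,2} delta: 0a->0 0b->1 0c->2 1a->1 1b->1 1c->1 2a->3 2b->1 2c->0 3a->1 3b->1 3c->0

Grow the machine one transition at a time. Run the examples from 0; the earliest place one falls off (shortest prefix, ties alphabetical) gets sent to the lowest-numbered state that keeps every Accept/Reject pair distinguishable — a pair clashes when both reach the same state with identical unread suffix — and to a fresh state only if none does.
a: 0a undefined. 0a->0: ok.
b: 0b undefined. 0b->0: no, baa/a meet in 0. Open state 1: 0b->1.
c: 0c undefined. 0c->0: no, c/a meet in 0. 0c->1: no, aba/ca meet in 1 with "a" left. Open state 2: 0c->2.
ba: 1a undefined. 1a->0: no, baa/a meet in 0. 1a->1: ok.
bb: 1b undefined. 1b->0: no, bb/a meet in 0. 1b->1: ok.
bc: 1c undefined. 1c->0: no, abc/a meet in 0. 1c->1: ok.
ca: 2a undefined. 2a->0: no, caa/a meet in 0. 2a->1: no, baa/ca meet in 1. 2a->2: no, c/ca meet in 2. Open state 3: 2a->3.
cb: 2b undefined. 2b->0: no, cbaa/a meet in 0. 2b->1: ok.
cc: 2c undefined. 2c->0: ok.
caa: 3a undefined. 3a->0: no, caa/a meet in 0. 3a->1: ok.
cac: 3c undefined. 3c->0: ok.
acab: 3b undefined. 3b->0: no, acab/a meet in 0. 3b->1: ok.
All examples now run through 4 states with every (state, symbol) defined. Accept strings end in {1,2}, Reject strings end in {0,3}; accept={1,2}.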